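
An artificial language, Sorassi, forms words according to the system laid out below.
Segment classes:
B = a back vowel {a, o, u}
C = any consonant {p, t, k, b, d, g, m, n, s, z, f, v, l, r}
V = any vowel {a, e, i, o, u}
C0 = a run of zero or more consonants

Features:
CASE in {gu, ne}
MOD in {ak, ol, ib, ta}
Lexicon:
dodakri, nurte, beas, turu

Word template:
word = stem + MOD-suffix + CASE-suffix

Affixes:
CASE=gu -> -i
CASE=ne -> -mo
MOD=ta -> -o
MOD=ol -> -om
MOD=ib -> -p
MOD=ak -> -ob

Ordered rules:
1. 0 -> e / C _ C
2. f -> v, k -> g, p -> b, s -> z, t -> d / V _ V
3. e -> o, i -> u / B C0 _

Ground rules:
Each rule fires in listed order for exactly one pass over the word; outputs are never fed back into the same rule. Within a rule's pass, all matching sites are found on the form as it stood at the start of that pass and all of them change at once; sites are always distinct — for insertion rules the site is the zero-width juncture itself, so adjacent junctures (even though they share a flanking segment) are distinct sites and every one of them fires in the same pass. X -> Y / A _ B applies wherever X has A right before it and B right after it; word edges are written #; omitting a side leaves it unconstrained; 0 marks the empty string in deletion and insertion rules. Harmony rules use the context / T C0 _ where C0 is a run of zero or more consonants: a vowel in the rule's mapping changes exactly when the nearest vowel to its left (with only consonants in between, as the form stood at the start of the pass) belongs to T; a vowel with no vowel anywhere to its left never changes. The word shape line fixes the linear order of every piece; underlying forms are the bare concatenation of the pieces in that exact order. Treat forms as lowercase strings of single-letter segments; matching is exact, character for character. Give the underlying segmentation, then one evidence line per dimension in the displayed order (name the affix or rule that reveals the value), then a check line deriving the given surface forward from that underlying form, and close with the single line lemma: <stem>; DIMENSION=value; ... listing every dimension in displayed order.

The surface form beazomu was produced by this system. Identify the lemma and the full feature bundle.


underlying: beas-om-i
CASE=gu - signalled by the affix -i
MOD=ol - signalled by the affix -om
check: beasomi -> beasomi -> beazomi -> beazomu
lemma: beas; CASE=gu; MOD=ol


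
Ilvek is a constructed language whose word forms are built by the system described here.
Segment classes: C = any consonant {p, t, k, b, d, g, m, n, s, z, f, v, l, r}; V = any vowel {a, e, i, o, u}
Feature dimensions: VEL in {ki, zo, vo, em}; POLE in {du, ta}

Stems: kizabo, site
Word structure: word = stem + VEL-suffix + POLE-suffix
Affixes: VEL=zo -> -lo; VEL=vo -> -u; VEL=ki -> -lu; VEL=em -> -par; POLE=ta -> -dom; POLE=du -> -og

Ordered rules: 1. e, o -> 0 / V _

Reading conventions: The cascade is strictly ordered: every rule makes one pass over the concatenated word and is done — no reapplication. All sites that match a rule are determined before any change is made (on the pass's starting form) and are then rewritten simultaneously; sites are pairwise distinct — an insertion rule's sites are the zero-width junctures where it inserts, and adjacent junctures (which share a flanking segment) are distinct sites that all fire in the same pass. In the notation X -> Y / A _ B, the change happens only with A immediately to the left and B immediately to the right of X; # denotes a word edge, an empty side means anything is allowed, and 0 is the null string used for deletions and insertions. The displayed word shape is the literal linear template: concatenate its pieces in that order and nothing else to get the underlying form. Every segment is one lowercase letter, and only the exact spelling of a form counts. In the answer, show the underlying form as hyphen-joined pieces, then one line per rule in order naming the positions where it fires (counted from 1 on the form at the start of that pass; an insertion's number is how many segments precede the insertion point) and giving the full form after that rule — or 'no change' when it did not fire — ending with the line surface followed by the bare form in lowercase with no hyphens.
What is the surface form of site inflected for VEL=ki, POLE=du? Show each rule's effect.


underlying: site-lu-og
1. e, o -> 0 / V _: fires at position(s) 7: sitelug
surface: sitelug


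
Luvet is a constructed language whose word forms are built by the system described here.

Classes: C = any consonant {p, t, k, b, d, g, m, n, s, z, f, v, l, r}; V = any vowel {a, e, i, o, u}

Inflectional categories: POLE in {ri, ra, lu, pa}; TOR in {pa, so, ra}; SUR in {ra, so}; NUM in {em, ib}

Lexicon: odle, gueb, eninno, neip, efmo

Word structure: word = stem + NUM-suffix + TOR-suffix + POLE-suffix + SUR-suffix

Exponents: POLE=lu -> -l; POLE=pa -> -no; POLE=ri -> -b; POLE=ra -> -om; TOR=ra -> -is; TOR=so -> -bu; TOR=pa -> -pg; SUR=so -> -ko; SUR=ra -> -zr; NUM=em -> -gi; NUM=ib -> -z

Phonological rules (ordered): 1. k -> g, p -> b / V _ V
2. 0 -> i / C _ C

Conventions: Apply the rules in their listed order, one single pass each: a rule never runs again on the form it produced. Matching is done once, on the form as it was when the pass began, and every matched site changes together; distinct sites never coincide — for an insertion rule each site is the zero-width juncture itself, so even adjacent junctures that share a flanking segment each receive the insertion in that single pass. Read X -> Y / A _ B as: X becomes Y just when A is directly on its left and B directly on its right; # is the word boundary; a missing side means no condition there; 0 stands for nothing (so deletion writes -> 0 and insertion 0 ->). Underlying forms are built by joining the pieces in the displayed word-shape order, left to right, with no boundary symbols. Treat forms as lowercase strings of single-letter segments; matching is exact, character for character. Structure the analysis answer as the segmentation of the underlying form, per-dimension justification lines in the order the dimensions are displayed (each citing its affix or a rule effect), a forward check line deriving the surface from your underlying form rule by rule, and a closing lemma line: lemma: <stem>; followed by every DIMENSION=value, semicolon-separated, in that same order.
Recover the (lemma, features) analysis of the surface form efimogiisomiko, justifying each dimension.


underlying: efmo-gi-is-om-ko
POLE=ra - signalled by the affix -om
TOR=ra - signalled by the affix -is
SUR=so - signalled by the affix -ko
NUM=em - signalled by the affix -gi
check: efmogiisomko -> efmogiisomko -> efimogiisomiko
lemma: efmo; POLE=ra; TOR=ra; SUR=so; NUM=em


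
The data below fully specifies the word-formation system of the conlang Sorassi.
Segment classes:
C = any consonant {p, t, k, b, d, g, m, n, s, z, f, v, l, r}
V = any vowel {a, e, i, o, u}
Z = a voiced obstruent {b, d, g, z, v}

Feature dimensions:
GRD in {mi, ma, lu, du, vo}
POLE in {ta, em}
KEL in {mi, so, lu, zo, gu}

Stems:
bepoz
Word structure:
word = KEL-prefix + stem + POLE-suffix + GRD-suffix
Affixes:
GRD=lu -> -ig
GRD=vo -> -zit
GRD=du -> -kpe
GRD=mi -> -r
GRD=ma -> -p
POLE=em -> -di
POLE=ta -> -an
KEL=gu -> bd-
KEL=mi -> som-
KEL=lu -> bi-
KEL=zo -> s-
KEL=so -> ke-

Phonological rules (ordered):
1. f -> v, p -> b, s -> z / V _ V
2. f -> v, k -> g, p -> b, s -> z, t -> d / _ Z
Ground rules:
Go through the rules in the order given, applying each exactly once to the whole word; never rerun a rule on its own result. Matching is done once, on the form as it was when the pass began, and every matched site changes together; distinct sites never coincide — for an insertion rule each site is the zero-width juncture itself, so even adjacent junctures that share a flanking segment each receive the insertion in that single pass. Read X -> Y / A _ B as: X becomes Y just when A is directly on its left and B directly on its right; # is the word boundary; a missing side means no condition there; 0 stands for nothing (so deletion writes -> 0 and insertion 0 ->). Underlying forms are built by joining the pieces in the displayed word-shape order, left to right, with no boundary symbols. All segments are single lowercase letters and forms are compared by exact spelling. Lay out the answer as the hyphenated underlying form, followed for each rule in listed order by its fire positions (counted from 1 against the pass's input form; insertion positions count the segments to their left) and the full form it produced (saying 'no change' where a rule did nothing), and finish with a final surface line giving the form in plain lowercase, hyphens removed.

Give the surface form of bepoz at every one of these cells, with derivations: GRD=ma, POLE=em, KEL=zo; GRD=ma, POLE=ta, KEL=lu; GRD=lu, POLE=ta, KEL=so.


cell GRD=ma, POLE=em, KEL=zo:
underlying: s-bepoz-di-p
1. f -> v, p -> b, s -> z / V _ V: fires at position(s) 4: sbebozdip
2. f -> v, k -> g, p -> b, s -> z, t -> d / _ Z: fires at position(s) 1: zbebozdip
surface: zbebozdip

cell GRD=ma, POLE=ta, KEL=lu:
underlying: bi-bepoz-an-p
1. f -> v, p -> b, s -> z / V _ V: fires at position(s) 5: bibebozanp
2. f -> v, k -> g, p -> b, s -> z, t -> d / _ Z: no change
surface: bibebozanp

cell GRD=lu, POLE=ta, KEL=so:
underlying: ke-bepoz-an-ig
1. f -> v, p -> b, s -> z / V _ V: fires at position(s) 5: kebebozanig
2. f -> v, k -> g, p -> b, s -> z, t -> d / _ Z: no change
surface: kebebozanig


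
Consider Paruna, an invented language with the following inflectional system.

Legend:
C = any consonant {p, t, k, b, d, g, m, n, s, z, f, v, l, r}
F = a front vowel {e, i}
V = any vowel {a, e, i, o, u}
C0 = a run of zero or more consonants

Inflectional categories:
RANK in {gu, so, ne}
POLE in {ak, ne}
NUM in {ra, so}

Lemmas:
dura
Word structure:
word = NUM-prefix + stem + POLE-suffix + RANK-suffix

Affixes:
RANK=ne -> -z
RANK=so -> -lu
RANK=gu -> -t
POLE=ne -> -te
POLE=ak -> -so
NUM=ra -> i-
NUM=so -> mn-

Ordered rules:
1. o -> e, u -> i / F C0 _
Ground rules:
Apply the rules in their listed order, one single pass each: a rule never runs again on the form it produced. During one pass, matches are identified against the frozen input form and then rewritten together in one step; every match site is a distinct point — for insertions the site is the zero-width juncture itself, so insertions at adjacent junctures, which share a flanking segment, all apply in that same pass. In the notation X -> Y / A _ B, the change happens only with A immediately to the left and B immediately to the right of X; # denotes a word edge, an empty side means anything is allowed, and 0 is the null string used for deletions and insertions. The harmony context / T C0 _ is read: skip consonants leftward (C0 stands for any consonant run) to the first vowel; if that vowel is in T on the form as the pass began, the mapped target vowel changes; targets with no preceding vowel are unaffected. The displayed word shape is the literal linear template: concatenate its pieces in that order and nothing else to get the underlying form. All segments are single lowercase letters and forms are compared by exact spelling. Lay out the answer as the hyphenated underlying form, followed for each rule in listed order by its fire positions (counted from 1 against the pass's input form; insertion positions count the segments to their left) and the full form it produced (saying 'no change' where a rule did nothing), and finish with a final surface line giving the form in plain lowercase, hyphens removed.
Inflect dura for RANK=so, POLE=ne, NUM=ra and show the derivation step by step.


underlying: i-dura-te-lu
1. o -> e, u -> i / F C0 _: fires at position(s) 3, 9: idirateli
surface: idirateli


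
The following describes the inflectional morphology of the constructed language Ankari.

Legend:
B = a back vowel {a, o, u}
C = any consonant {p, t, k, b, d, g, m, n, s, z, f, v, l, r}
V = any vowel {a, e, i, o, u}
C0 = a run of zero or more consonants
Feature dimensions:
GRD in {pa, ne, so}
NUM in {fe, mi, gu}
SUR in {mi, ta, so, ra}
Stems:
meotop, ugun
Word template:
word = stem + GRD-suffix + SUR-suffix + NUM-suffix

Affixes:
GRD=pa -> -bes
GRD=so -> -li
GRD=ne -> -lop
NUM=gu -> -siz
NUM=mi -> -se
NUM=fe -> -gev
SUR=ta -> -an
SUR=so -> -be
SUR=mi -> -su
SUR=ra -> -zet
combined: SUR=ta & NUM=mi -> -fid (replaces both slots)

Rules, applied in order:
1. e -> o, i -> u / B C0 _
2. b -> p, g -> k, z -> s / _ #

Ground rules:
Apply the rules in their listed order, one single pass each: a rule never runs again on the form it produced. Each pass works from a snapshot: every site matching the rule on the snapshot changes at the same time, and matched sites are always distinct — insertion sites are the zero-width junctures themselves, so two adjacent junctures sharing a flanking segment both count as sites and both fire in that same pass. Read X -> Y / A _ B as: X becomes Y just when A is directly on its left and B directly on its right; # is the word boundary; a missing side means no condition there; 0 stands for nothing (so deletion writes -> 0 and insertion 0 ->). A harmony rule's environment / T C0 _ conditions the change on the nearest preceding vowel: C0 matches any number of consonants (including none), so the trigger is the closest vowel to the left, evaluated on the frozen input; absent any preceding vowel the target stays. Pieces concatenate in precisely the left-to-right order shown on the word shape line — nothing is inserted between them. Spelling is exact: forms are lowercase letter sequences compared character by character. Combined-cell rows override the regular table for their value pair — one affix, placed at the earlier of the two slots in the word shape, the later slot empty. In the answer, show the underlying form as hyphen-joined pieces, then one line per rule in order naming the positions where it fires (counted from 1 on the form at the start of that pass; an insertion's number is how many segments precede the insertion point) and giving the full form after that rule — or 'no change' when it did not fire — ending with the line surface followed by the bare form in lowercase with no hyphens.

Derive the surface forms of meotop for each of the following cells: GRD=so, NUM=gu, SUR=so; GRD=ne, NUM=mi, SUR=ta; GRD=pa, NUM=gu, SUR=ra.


cell GRD=so, NUM=gu, SUR=so:
underlying: meotop-li-be-siz
1. e -> o, i -> u / B C0 _: fires at position(s) 8: meotoplubesiz
2. b -> p, g -> k, z -> s / _ #: fires at position(s) 13: meotoplubesis
surface: meotoplubesis

cell GRD=ne, NUM=mi, SUR=ta:
underlying: meotop-lop-fid
1. e -> o, i -> u / B C0 _: fires at position(s) 11: meotoplopfud
2. b -> p, g -> k, z -> s / _ #: no change
surface: meotoplopfud

cell GRD=pa, NUM=gu, SUR=ra:
underlying: meotop-bes-zet-siz
1. e -> o, i -> u / B C0 _: fires at position(s) 8: meotopboszetsiz
2. b -> p, g -> k, z -> s / _ #: fires at position(s) 15: meotopboszetsis
surface: meotopboszetsis


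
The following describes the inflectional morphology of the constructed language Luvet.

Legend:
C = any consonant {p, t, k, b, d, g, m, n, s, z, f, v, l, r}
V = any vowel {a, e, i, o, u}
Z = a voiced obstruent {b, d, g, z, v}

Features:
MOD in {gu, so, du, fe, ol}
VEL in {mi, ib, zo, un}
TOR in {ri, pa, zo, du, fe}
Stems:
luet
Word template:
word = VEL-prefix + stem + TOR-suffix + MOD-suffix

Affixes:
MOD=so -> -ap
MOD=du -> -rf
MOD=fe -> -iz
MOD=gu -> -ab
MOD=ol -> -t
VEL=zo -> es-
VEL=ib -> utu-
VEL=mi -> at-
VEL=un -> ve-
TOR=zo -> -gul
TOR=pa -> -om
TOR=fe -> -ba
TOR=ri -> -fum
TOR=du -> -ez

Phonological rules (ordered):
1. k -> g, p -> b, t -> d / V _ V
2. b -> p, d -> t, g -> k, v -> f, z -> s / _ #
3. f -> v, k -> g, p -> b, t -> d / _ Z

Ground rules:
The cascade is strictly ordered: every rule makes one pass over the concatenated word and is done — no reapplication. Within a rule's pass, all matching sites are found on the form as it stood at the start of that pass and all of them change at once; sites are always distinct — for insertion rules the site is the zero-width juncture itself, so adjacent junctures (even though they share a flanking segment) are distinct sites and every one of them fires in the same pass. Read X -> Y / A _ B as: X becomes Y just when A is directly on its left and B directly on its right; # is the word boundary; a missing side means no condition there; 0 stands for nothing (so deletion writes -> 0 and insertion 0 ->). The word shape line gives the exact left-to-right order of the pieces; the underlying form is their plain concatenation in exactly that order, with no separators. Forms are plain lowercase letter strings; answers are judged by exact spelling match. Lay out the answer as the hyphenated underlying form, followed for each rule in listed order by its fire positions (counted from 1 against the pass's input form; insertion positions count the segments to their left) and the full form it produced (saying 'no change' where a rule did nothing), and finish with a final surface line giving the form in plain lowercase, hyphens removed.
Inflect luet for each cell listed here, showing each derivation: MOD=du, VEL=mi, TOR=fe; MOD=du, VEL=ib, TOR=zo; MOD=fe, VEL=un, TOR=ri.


cell MOD=du, VEL=mi, TOR=fe:
underlying: at-luet-ba-rf
1. k -> g, p -> b, t -> d / V _ V: no change
2. b -> p, d -> t, g -> k, v -> f, z -> s / _ #: no change
3. f -> v, k -> g, p -> b, t -> d / _ Z: fires at position(s) 6: atluedbarf
surface: atluedbarf

cell MOD=du, VEL=ib, TOR=zo:
underlying: utu-luet-gul-rf
1. k -> g, p -> b, t -> d / V _ V: fires at position(s) 2: uduluetgulrf
2. b -> p, d -> t, g -> k, v -> f, z -> s / _ #: no change
3. f -> v, k -> g, p -> b, t -> d / _ Z: fires at position(s) 7: uduluedgulrf
surface: uduluedgulrf

cell MOD=fe, VEL=un, TOR=ri:
underlying: ve-luet-fum-iz
1. k -> g, p -> b, t -> d / V _ V: no change
2. b -> p, d -> t, g -> k, v -> f, z -> s / _ #: fires at position(s) 11: veluetfumis
3. f -> v, k -> g, p -> b, t -> d / _ Z: no change
surface: veluetfumis


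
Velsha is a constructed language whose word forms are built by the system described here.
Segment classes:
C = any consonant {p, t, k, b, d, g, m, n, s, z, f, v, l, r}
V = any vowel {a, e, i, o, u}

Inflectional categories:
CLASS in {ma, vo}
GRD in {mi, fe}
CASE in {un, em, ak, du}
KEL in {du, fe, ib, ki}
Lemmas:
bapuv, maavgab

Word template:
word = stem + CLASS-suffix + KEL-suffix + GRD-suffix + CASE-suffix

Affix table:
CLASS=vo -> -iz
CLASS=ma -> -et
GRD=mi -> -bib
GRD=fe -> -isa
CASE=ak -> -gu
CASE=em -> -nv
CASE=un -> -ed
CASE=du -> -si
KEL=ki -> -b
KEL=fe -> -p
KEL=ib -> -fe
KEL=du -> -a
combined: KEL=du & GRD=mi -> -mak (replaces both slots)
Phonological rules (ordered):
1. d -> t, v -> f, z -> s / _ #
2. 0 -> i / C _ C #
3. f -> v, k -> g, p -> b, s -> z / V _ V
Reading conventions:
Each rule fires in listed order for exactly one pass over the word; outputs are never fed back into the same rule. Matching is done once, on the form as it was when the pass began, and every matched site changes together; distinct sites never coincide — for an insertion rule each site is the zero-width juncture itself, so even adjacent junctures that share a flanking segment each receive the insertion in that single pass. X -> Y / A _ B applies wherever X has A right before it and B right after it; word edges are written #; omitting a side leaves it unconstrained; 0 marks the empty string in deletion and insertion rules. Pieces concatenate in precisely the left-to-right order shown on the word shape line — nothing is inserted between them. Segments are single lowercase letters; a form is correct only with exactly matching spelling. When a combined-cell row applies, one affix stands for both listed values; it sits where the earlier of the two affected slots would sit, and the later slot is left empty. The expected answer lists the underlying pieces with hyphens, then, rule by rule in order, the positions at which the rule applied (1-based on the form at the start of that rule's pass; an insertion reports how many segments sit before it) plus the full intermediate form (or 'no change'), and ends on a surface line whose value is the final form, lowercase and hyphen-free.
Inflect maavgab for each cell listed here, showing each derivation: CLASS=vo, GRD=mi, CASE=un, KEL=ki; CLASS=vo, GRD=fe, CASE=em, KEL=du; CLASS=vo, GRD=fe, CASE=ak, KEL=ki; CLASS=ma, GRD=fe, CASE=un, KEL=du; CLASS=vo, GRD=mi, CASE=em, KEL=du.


cell CLASS=vo, GRD=mi, CASE=un, KEL=ki:
underlying: maavgab-iz-b-bib-ed
1. d -> t, v -> f, z -> s / _ #: fires at position(s) 15: maavgabizbbibet
2. 0 -> i / C _ C #: no change
3. f -> v, k -> g, p -> b, s -> z / V _ V: no change
surface: maavgabizbbibet

cell CLASS=vo, GRD=fe, CASE=em, KEL=du:
underlying: maavgab-iz-a-isa-nv
1. d -> t, v -> f, z -> s / _ #: fires at position(s) 15: maavgabizaisanf
2. 0 -> i / C _ C #: inserts after position(s) 14: maavgabizaisanif
3. f -> v, k -> g, p -> b, s -> z / V _ V: fires at position(s) 12: maavgabizaizanif
surface: maavgabizaizanif

cell CLASS=vo, GRD=fe, CASE=ak, KEL=ki:
underlying: maavgab-iz-b-isa-gu
1. d -> t, v -> f, z -> s / _ #: no change
2. 0 -> i / C _ C #: no change
3. f -> v, k -> g, p -> b, s -> z / V _ V: fires at position(s) 12: maavgabizbizagu
surface: maavgabizbizagu

cell CLASS=ma, GRD=fe, CASE=un, KEL=du:
underlying: maavgab-et-a-isa-ed
1. d -> t, v -> f, z -> s / _ #: fires at position(s) 15: maavgabetaisaet
2. 0 -> i / C _ C #: no change
3. f -> v, k -> g, p -> b, s -> z / V _ V: fires at position(s) 12: maavgabetaizaet
surface: maavgabetaizaet

cell CLASS=vo, GRD=mi, CASE=em, KEL=du:
underlying: maavgab-iz-mak-nv
1. d -> t, v -> f, z -> s / _ #: fires at position(s) 14: maavgabizmaknf
2. 0 -> i / C _ C #: inserts after position(s) 13: maavgabizmaknif
3. f -> v, k -> g, p -> b, s -> z / V _ V: no change
surface: maavgabizmaknif


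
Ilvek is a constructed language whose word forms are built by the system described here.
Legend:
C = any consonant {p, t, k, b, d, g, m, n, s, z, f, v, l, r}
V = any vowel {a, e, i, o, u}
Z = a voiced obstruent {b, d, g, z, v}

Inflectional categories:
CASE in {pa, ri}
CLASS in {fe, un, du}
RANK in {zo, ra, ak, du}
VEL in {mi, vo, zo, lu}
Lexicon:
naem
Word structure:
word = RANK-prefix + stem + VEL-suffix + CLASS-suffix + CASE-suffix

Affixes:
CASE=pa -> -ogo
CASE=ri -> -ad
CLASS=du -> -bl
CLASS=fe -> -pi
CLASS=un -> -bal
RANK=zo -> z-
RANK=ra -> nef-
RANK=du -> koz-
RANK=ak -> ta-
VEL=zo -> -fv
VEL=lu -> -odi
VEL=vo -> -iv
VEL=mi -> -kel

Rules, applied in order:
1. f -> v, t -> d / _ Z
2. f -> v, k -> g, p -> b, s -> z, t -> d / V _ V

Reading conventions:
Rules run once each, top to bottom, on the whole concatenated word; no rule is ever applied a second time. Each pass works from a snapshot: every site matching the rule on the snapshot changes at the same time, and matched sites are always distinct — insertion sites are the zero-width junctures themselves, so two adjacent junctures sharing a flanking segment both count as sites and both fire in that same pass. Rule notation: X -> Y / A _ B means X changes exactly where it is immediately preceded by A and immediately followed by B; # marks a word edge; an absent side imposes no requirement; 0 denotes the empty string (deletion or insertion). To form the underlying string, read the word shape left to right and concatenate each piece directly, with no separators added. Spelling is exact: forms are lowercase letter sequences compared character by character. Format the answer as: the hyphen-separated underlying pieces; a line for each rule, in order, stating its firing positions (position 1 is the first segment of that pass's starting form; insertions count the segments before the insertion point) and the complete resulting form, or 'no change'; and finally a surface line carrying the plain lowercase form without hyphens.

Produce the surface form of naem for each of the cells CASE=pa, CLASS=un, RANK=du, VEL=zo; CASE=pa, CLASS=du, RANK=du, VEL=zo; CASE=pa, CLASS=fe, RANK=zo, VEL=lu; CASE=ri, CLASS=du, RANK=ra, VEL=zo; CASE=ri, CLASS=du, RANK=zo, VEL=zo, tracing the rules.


cell CASE=pa, CLASS=un, RANK=du, VEL=zo:
underlying: koz-naem-fv-bal-ogo
1. f -> v, t -> d / _ Z: fires at position(s) 8: koznaemvvbalogo
2. f -> v, k -> g, p -> b, s -> z, t -> d / V _ V: no change
surface: koznaemvvbalogo

cell CASE=pa, CLASS=du, RANK=du, VEL=zo:
underlying: koz-naem-fv-bl-ogo
1. f -> v, t -> d / _ Z: fires at position(s) 8: koznaemvvblogo
2. f -> v, k -> g, p -> b, s -> z, t -> d / V _ V: no change
surface: koznaemvvblogo

cell CASE=pa, CLASS=fe, RANK=zo, VEL=lu:
underlying: z-naem-odi-pi-ogo
1. f -> v, t -> d / _ Z: no change
2. f -> v, k -> g, p -> b, s -> z, t -> d / V _ V: fires at position(s) 9: znaemodibiogo
surface: znaemodibiogo

cell CASE=ri, CLASS=du, RANK=ra, VEL=zo:
underlying: nef-naem-fv-bl-ad
1. f -> v, t -> d / _ Z: fires at position(s) 8: nefnaemvvblad
2. f -> v, k -> g, p -> b, s -> z, t -> d / V _ V: no change
surface: nefnaemvvblad

cell CASE=ri, CLASS=du, RANK=zo, VEL=zo:
underlying: z-naem-fv-bl-ad
1. f -> v, t -> d / _ Z: fires at position(s) 6: znaemvvblad
2. f -> v, k -> g, p -> b, s -> z, t -> d / V _ V: no change
surface: znaemvvblad


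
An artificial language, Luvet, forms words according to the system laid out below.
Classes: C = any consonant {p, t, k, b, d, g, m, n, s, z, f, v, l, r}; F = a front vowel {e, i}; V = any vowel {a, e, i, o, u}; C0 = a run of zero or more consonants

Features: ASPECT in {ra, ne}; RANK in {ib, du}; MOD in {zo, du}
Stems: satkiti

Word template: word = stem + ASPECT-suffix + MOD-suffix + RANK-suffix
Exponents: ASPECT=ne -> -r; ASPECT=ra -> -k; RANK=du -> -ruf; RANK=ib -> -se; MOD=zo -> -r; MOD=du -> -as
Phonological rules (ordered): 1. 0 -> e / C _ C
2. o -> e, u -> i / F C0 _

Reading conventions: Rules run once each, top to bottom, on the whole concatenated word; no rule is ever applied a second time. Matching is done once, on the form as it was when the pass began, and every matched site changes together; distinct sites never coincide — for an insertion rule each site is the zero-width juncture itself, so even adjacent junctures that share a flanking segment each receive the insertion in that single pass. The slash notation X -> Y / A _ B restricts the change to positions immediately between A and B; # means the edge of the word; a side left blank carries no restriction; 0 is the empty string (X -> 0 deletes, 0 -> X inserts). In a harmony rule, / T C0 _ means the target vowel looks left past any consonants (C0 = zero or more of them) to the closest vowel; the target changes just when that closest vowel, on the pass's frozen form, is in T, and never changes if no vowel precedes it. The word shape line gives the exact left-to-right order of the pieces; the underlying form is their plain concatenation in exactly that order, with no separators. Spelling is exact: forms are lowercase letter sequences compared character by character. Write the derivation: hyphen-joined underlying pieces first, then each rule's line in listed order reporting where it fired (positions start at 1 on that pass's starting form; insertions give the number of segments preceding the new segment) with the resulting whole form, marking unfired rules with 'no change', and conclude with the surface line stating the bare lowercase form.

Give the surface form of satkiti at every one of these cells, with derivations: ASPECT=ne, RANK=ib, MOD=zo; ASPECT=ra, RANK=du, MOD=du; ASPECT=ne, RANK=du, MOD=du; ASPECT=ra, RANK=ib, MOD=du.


cell ASPECT=ne, RANK=ib, MOD=zo:
underlying: satkiti-r-r-se
1. 0 -> e / C _ C: inserts after position(s) 3, 8, 9: satekitirerese
2. o -> e, u -> i / F C0 _: no change
surface: satekitirerese

cell ASPECT=ra, RANK=du, MOD=du:
underlying: satkiti-k-as-ruf
1. 0 -> e / C _ C: inserts after position(s) 3, 10: satekitikaseruf
2. o -> e, u -> i / F C0 _: fires at position(s) 14: satekitikaserif
surface: satekitikaserif

cell ASPECT=ne, RANK=du, MOD=du:
underlying: satkiti-r-as-ruf
1. 0 -> e / C _ C: inserts after position(s) 3, 10: satekitiraseruf
2. o -> e, u -> i / F C0 _: fires at position(s) 14: satekitiraserif
surface: satekitiraserif

cell ASPECT=ra, RANK=ib, MOD=du:
underlying: satkiti-k-as-se
1. 0 -> e / C _ C: inserts after position(s) 3, 10: satekitikasese
2. o -> e, u -> i / F C0 _: no change
surface: satekitikasese


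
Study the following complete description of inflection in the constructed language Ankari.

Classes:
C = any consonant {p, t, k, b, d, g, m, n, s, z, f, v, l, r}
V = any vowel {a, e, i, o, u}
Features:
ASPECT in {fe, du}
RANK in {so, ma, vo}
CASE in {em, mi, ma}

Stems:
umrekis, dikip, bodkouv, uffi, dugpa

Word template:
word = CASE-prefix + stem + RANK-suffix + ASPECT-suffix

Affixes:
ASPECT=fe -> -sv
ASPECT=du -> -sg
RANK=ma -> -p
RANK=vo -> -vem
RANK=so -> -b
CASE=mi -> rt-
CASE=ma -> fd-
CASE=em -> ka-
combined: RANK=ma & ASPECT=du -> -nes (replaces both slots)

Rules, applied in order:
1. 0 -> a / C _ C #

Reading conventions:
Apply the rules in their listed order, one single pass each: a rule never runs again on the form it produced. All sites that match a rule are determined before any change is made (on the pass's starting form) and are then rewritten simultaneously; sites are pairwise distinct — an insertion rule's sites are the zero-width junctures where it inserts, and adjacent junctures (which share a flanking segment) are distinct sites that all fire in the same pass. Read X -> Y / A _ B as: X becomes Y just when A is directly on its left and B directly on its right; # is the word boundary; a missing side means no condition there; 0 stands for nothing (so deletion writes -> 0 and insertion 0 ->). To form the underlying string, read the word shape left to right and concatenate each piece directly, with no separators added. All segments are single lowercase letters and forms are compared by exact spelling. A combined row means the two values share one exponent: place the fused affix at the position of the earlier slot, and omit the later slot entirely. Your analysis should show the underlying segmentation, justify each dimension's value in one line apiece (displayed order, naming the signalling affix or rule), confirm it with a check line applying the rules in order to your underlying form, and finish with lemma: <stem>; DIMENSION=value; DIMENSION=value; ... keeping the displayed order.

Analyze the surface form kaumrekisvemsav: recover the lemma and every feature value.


underlying: ka-umrekis-vem-sv
ASPECT=fe - signalled by the affix -sv
RANK=vo - signalled by the affix -vem
CASE=em - signalled by the affix ka-
check: kaumrekisvemsv -> kaumrekisvemsav
lemma: umrekis; ASPECT=fe; RANK=vo; CASE=em


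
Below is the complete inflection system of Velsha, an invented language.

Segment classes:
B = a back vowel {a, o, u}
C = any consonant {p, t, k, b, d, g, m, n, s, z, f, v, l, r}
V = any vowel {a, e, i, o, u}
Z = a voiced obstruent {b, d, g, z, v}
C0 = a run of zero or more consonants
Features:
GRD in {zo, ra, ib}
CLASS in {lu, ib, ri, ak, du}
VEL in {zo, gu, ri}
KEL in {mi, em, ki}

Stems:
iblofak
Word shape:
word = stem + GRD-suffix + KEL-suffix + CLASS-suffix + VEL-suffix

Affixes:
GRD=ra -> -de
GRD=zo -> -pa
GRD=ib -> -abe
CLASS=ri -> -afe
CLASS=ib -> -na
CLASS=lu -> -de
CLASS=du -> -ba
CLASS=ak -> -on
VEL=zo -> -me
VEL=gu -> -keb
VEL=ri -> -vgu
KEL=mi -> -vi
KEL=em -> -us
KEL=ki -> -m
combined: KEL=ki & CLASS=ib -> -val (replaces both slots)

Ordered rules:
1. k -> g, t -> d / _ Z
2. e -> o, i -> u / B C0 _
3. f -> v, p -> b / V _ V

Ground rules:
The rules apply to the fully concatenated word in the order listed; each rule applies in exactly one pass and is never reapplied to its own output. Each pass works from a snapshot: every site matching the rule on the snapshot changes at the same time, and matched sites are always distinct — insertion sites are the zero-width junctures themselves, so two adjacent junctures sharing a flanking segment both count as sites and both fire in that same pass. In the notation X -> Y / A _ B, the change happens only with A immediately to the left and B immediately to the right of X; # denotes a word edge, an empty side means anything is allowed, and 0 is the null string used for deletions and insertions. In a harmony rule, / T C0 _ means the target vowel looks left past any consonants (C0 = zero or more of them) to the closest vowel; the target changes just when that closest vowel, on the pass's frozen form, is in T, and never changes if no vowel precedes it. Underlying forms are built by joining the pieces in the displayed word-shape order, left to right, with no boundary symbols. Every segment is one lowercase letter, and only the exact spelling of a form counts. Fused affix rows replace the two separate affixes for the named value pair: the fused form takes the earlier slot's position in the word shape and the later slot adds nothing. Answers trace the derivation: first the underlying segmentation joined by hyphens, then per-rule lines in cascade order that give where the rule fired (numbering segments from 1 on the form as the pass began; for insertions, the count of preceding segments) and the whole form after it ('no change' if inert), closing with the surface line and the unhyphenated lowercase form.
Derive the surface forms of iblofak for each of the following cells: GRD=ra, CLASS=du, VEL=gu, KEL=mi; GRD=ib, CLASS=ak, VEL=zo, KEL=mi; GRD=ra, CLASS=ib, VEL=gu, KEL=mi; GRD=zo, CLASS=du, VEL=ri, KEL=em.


cell GRD=ra, CLASS=du, VEL=gu, KEL=mi:
underlying: iblofak-de-vi-ba-keb
1. k -> g, t -> d / _ Z: fires at position(s) 7: iblofagdevibakeb
2. e -> o, i -> u / B C0 _: fires at position(s) 9, 15: iblofagdovibakob
3. f -> v, p -> b / V _ V: fires at position(s) 5: iblovagdovibakob
surface: iblovagdovibakob

cell GRD=ib, CLASS=ak, VEL=zo, KEL=mi:
underlying: iblofak-abe-vi-on-me
1. k -> g, t -> d / _ Z: no change
2. e -> o, i -> u / B C0 _: fires at position(s) 10, 16: iblofakabovionmo
3. f -> v, p -> b / V _ V: fires at position(s) 5: iblovakabovionmo
surface: iblovakabovionmo

cell GRD=ra, CLASS=ib, VEL=gu, KEL=mi:
underlying: iblofak-de-vi-na-keb
1. k -> g, t -> d / _ Z: fires at position(s) 7: iblofagdevinakeb
2. e -> o, i -> u / B C0 _: fires at position(s) 9, 15: iblofagdovinakob
3. f -> v, p -> b / V _ V: fires at position(s) 5: iblovagdovinakob
surface: iblovagdovinakob

cell GRD=zo, CLASS=du, VEL=ri, KEL=em:
underlying: iblofak-pa-us-ba-vgu
1. k -> g, t -> d / _ Z: no change
2. e -> o, i -> u / B C0 _: no change
3. f -> v, p -> b / V _ V: fires at position(s) 5: iblovakpausbavgu
surface: iblovakpausbavgu


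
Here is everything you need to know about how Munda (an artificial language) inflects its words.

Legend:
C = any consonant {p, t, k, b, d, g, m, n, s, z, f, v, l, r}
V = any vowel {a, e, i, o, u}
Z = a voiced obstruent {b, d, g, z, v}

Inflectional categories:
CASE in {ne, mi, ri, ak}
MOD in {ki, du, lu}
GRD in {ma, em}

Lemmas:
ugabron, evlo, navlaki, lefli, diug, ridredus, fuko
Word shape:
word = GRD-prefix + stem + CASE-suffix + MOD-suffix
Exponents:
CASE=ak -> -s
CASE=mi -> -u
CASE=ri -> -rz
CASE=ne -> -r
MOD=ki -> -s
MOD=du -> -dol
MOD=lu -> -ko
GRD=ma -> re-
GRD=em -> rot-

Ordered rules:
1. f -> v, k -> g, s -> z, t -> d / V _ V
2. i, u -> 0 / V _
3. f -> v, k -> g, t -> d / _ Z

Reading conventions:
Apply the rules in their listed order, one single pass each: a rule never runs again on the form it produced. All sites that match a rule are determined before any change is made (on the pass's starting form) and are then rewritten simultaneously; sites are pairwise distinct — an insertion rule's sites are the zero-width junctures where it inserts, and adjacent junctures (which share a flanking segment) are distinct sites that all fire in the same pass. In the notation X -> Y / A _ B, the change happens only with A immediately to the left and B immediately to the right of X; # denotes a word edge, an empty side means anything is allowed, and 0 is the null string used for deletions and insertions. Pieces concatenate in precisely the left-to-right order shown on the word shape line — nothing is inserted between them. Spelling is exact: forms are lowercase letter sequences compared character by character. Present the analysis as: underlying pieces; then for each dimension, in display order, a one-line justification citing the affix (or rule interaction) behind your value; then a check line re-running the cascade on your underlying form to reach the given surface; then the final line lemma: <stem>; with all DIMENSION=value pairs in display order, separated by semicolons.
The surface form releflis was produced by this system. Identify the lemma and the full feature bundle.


underlying: re-lefli-u-s
CASE=mi - signalled by the affix -u
MOD=ki - signalled by the affix -s
GRD=ma - signalled by the affix re-
check: releflius -> releflius -> releflis -> releflis
lemma: lefli; CASE=mi; MOD=ki; GRD=ma


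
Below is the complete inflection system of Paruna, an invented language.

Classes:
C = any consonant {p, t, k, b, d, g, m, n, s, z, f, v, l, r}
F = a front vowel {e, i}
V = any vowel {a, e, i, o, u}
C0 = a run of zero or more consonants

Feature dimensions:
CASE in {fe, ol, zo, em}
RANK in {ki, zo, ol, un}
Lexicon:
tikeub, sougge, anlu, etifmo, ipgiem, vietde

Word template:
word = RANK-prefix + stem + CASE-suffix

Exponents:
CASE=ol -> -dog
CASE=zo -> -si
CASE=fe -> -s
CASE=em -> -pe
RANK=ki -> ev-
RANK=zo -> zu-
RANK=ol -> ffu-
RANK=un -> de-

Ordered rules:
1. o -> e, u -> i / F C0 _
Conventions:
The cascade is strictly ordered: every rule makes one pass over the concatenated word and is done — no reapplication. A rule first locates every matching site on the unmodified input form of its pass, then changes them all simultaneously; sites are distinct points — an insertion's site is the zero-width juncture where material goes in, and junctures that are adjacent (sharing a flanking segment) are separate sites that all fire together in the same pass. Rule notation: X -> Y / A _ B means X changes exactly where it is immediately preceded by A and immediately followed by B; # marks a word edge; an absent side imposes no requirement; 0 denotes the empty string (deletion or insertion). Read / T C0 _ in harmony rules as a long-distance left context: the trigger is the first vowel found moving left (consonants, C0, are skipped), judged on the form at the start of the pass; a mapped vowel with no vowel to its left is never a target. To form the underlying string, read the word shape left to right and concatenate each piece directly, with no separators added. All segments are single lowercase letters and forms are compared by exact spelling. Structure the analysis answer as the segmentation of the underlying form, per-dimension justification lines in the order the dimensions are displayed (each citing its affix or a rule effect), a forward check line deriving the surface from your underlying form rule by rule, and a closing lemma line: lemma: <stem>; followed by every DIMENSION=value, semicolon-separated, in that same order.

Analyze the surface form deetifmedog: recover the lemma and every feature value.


underlying: de-etifmo-dog
CASE=ol - signalled by the affix -dog
RANK=un - signalled by the affix de-
check: deetifmodog -> deetifmedog
lemma: etifmo; CASE=ol; RANK=un


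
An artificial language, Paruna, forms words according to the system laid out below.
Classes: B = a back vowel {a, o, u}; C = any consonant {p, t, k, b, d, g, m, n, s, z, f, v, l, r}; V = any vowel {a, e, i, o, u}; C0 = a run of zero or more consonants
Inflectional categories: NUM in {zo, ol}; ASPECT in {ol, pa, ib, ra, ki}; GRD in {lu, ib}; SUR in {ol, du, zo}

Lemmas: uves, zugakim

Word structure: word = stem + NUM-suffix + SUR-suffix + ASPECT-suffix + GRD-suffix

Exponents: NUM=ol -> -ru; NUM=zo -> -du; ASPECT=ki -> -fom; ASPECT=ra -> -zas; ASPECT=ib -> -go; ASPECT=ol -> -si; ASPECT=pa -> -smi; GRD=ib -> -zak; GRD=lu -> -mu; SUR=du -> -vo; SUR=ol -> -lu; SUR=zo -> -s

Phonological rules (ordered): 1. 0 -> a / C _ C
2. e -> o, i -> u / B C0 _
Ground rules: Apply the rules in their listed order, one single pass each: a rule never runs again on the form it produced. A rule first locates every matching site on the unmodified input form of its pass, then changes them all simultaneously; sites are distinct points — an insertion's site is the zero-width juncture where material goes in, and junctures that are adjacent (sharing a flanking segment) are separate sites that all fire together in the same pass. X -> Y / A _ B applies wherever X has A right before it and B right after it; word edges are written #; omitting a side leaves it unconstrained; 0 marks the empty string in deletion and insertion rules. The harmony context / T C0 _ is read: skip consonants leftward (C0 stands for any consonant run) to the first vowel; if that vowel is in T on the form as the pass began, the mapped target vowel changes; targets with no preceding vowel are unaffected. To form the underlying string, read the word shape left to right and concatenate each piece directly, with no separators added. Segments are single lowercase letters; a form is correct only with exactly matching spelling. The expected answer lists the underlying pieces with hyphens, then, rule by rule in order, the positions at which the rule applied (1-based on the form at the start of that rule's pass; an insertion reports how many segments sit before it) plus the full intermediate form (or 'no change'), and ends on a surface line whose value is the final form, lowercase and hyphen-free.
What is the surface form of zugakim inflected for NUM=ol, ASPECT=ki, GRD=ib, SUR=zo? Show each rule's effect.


underlying: zugakim-ru-s-fom-zak
1. 0 -> a / C _ C: inserts after position(s) 7, 10, 13: zugakimarusafomazak
2. e -> o, i -> u / B C0 _: fires at position(s) 6: zugakumarusafomazak
surface: zugakumarusafomazak
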